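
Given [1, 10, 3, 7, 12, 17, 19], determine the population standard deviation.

6.2434

Step 1: Compute the mean: 9.8571
Step 2: Sum of squared deviations from the mean: 272.8571
Step 3: Population variance = 272.8571 / 7 = 38.9796
Step 4: Standard deviation = sqrt(38.9796) = 6.2434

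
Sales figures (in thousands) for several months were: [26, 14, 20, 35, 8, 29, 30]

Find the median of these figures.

26

Step 1: Sort the data in ascending order: [8, 14, 20, 26, 29, 30, 35]
Step 2: The number of values is n = 7.
Step 3: Since n is odd, the median is the middle value at position 4: 26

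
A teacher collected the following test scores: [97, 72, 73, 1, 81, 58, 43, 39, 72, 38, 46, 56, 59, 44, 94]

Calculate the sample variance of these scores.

610.1714

Step 1: Compute the mean: (97 + 72 + 73 + 1 + 81 + 58 + 43 + 39 + 72 + 38 + 46 + 56 + 59 + 44 + 94) / 15 = 58.2
Step 2: Compute squared deviations from the mean:
  (97 - 58.2)^2 = 1505.44
  (72 - 58.2)^2 = 190.44
  (73 - 58.2)^2 = 219.04
  (1 - 58.2)^2 = 3271.84
  (81 - 58.2)^2 = 519.84
  (58 - 58.2)^2 = 0.04
  (43 - 58.2)^2 = 231.04
  (39 - 58.2)^2 = 368.64
  (72 - 58.2)^2 = 190.44
  (38 - 58.2)^2 = 408.04
  (46 - 58.2)^2 = 148.84
  (56 - 58.2)^2 = 4.84
  (59 - 58.2)^2 = 0.64
  (44 - 58.2)^2 = 201.64
  (94 - 58.2)^2 = 1281.64
Step 3: Sum of squared deviations = 8542.4
Step 4: Sample variance = 8542.4 / 14 = 610.1714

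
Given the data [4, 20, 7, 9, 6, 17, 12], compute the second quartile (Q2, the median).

9

Step 1: Sort the data: [4, 6, 7, 9, 12, 17, 20]
Step 2: n = 7
Step 3: Q2 is the median. Since n is odd, it is the middle value at position 4: 9
Step 4: Q2 = 9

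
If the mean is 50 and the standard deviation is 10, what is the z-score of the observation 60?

1

Step 1: Recall the z-score formula: z = (x - mu) / sigma
Step 2: Substitute values: z = (60 - 50) / 10
Step 3: z = 10 / 10 = 1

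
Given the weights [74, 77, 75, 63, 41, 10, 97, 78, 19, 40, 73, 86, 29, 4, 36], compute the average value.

53.4667

Step 1: Sum all values: 74 + 77 + 75 + 63 + 41 + 10 + 97 + 78 + 19 + 40 + 73 + 86 + 29 + 4 + 36 = 802
Step 2: Count the number of values: n = 15
Step 3: Mean = sum / n = 802 / 15 = 53.4667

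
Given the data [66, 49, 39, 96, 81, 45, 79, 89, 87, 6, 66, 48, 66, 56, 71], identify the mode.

66

Step 1: Count the frequency of each value:
  6: appears 1 time(s)
  39: appears 1 time(s)
  45: appears 1 time(s)
  48: appears 1 time(s)
  49: appears 1 time(s)
  56: appears 1 time(s)
  66: appears 3 time(s)
  71: appears 1 time(s)
  79: appears 1 time(s)
  81: appears 1 time(s)
  87: appears 1 time(s)
  89: appears 1 time(s)
  96: appears 1 time(s)
Step 2: The value 66 appears most frequently (3 times).
Step 3: Mode = 66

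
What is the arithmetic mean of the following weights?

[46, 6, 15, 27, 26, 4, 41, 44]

26.125

Step 1: Sum all values: 46 + 6 + 15 + 27 + 26 + 4 + 41 + 44 = 209
Step 2: Count the number of values: n = 8
Step 3: Mean = sum / n = 209 / 8 = 26.125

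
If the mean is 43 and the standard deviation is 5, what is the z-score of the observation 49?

1.2

Step 1: Recall the z-score formula: z = (x - mu) / sigma
Step 2: Substitute values: z = (49 - 43) / 5
Step 3: z = 6 / 5 = 1.2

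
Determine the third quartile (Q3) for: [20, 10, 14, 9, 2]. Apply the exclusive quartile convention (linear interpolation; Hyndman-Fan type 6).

17

Step 1: Sort the data: [2, 9, 10, 14, 20]
Step 2: n = 5
Step 3: Using the exclusive quartile method:
  Q1 = 5.5
  Q2 (median) = 10
  Q3 = 17
  IQR = Q3 - Q1 = 17 - 5.5 = 11.5
Step 4: Q3 = 17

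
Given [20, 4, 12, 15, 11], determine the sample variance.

34.3

Step 1: Compute the mean: (20 + 4 + 12 + 15 + 11) / 5 = 12.4
Step 2: Compute squared deviations from the mean:
  (20 - 12.4)^2 = 57.76
  (4 - 12.4)^2 = 70.56
  (12 - 12.4)^2 = 0.16
  (15 - 12.4)^2 = 6.76
  (11 - 12.4)^2 = 1.96
Step 3: Sum of squared deviations = 137.2
Step 4: Sample variance = 137.2 / 4 = 34.3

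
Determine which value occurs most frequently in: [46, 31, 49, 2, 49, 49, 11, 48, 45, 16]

49

Step 1: Count the frequency of each value:
  2: appears 1 time(s)
  11: appears 1 time(s)
  16: appears 1 time(s)
  31: appears 1 time(s)
  45: appears 1 time(s)
  46: appears 1 time(s)
  48: appears 1 time(s)
  49: appears 3 time(s)
Step 2: The value 49 appears most frequently (3 times).
Step 3: Mode = 49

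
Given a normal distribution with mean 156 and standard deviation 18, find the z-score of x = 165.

0.5

Step 1: Recall the z-score formula: z = (x - mu) / sigma
Step 2: Substitute values: z = (165 - 156) / 18
Step 3: z = 9 / 18 = 0.5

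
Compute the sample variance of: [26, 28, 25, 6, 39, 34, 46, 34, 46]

153.0278

Step 1: Compute the mean: (26 + 28 + 25 + 6 + 39 + 34 + 46 + 34 + 46) / 9 = 31.5556
Step 2: Compute squared deviations from the mean:
  (26 - 31.5556)^2 = 30.8642
  (28 - 31.5556)^2 = 12.642
  (25 - 31.5556)^2 = 42.9753
  (6 - 31.5556)^2 = 653.0864
  (39 - 31.5556)^2 = 55.4198
  (34 - 31.5556)^2 = 5.9753
  (46 - 31.5556)^2 = 208.642
  (34 - 31.5556)^2 = 5.9753
  (46 - 31.5556)^2 = 208.642
Step 3: Sum of squared deviations = 1224.2222
Step 4: Sample variance = 1224.2222 / 8 = 153.0278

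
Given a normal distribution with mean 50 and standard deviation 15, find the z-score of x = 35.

-1

Step 1: Recall the z-score formula: z = (x - mu) / sigma
Step 2: Substitute values: z = (35 - 50) / 15
Step 3: z = -15 / 15 = -1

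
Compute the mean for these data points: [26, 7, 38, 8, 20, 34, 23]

22.2857

Step 1: Sum all values: 26 + 7 + 38 + 8 + 20 + 34 + 23 = 156
Step 2: Count the number of values: n = 7
Step 3: Mean = sum / n = 156 / 7 = 22.2857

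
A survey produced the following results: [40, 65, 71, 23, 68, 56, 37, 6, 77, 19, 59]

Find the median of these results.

56

Step 1: Sort the data in ascending order: [6, 19, 23, 37, 40, 56, 59, 65, 68, 71, 77]
Step 2: The number of values is n = 11.
Step 3: Since n is odd, the median is the middle value at position 6: 56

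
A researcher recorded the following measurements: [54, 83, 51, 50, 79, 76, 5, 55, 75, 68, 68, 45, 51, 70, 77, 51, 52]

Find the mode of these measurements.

51

Step 1: Count the frequency of each value:
  5: appears 1 time(s)
  45: appears 1 time(s)
  50: appears 1 time(s)
  51: appears 3 time(s)
  52: appears 1 time(s)
  54: appears 1 time(s)
  55: appears 1 time(s)
  68: appears 2 time(s)
  70: appears 1 time(s)
  75: appears 1 time(s)
  76: appears 1 time(s)
  77: appears 1 time(s)
  79: appears 1 time(s)
  83: appears 1 time(s)
Step 2: The value 51 appears most frequently (3 times).
Step 3: Mode = 51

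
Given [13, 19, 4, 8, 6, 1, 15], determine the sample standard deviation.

6.4513

Step 1: Compute the mean: 9.4286
Step 2: Sum of squared deviations from the mean: 249.7143
Step 3: Sample variance = 249.7143 / 6 = 41.619
Step 4: Standard deviation = sqrt(41.619) = 6.4513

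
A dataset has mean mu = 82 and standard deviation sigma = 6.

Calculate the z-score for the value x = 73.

-1.5

Step 1: Recall the z-score formula: z = (x - mu) / sigma
Step 2: Substitute values: z = (73 - 82) / 6
Step 3: z = -9 / 6 = -1.5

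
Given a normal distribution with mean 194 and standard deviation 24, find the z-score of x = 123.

-2.9583

Step 1: Recall the z-score formula: z = (x - mu) / sigma
Step 2: Substitute values: z = (123 - 194) / 24
Step 3: z = -71 / 24 = -2.9583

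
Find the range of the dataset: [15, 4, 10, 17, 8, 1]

16

Step 1: Identify the maximum value: max = 17
Step 2: Identify the minimum value: min = 1
Step 3: Range = max - min = 17 - 1 = 16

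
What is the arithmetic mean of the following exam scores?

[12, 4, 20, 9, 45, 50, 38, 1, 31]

23.3333

Step 1: Sum all values: 12 + 4 + 20 + 9 + 45 + 50 + 38 + 1 + 31 = 210
Step 2: Count the number of values: n = 9
Step 3: Mean = sum / n = 210 / 9 = 23.3333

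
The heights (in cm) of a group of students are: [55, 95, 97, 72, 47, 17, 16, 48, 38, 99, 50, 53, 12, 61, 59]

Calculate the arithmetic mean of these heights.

54.6

Step 1: Sum all values: 55 + 95 + 97 + 72 + 47 + 17 + 16 + 48 + 38 + 99 + 50 + 53 + 12 + 61 + 59 = 819
Step 2: Count the number of values: n = 15
Step 3: Mean = sum / n = 819 / 15 = 54.6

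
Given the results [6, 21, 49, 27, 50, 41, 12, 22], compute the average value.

28.5

Step 1: Sum all values: 6 + 21 + 49 + 27 + 50 + 41 + 12 + 22 = 228
Step 2: Count the number of values: n = 8
Step 3: Mean = sum / n = 228 / 8 = 28.5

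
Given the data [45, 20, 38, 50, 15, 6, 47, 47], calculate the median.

41.5

Step 1: Sort the data in ascending order: [6, 15, 20, 38, 45, 47, 47, 50]
Step 2: The number of values is n = 8.
Step 3: Since n is even, the median is the average of positions 4 and 5:
  Median = (38 + 45) / 2 = 41.5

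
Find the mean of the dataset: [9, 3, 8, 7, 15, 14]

9.3333

Step 1: Sum all values: 9 + 3 + 8 + 7 + 15 + 14 = 56
Step 2: Count the number of values: n = 6
Step 3: Mean = sum / n = 56 / 6 = 9.3333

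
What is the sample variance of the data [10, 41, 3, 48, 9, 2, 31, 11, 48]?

373.2778

Step 1: Compute the mean: (10 + 41 + 3 + 48 + 9 + 2 + 31 + 11 + 48) / 9 = 22.5556
Step 2: Compute squared deviations from the mean:
  (10 - 22.5556)^2 = 157.642
  (41 - 22.5556)^2 = 340.1975
  (3 - 22.5556)^2 = 382.4198
  (48 - 22.5556)^2 = 647.4198
  (9 - 22.5556)^2 = 183.7531
  (2 - 22.5556)^2 = 422.5309
  (31 - 22.5556)^2 = 71.3086
  (11 - 22.5556)^2 = 133.5309
  (48 - 22.5556)^2 = 647.4198
Step 3: Sum of squared deviations = 2986.2222
Step 4: Sample variance = 2986.2222 / 8 = 373.2778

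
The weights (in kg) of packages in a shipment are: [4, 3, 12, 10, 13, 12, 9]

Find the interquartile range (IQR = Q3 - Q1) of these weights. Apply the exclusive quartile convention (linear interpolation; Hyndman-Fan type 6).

8

Step 1: Sort the data: [3, 4, 9, 10, 12, 12, 13]
Step 2: n = 7
Step 3: Using the exclusive quartile method:
  Q1 = 4
  Q2 (median) = 10
  Q3 = 12
  IQR = Q3 - Q1 = 12 - 4 = 8
Step 4: IQR = 8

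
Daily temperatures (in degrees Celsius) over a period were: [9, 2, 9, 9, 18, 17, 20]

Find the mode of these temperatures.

9

Step 1: Count the frequency of each value:
  2: appears 1 time(s)
  9: appears 3 time(s)
  17: appears 1 time(s)
  18: appears 1 time(s)
  20: appears 1 time(s)
Step 2: The value 9 appears most frequently (3 times).
Step 3: Mode = 9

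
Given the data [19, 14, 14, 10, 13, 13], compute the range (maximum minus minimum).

9

Step 1: Identify the maximum value: max = 19
Step 2: Identify the minimum value: min = 10
Step 3: Range = max - min = 19 - 10 = 9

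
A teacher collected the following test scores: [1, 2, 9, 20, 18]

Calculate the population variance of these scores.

62

Step 1: Compute the mean: (1 + 2 + 9 + 20 + 18) / 5 = 10
Step 2: Compute squared deviations from the mean:
  (1 - 10)^2 = 81
  (2 - 10)^2 = 64
  (9 - 10)^2 = 1
  (20 - 10)^2 = 100
  (18 - 10)^2 = 64
Step 3: Sum of squared deviations = 310
Step 4: Population variance = 310 / 5 = 62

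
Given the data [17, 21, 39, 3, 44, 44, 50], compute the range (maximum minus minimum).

47

Step 1: Identify the maximum value: max = 50
Step 2: Identify the minimum value: min = 3
Step 3: Range = max - min = 50 - 3 = 47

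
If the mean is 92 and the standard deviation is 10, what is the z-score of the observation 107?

1.5

Step 1: Recall the z-score formula: z = (x - mu) / sigma
Step 2: Substitute values: z = (107 - 92) / 10
Step 3: z = 15 / 10 = 1.5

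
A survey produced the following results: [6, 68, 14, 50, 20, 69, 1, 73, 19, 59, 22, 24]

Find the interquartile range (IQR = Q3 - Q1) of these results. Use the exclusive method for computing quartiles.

50.5

Step 1: Sort the data: [1, 6, 14, 19, 20, 22, 24, 50, 59, 68, 69, 73]
Step 2: n = 12
Step 3: Using the exclusive quartile method:
  Q1 = 15.25
  Q2 (median) = 23
  Q3 = 65.75
  IQR = Q3 - Q1 = 65.75 - 15.25 = 50.5
Step 4: IQR = 50.5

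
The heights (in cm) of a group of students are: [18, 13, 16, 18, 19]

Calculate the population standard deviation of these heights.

2.1354

Step 1: Compute the mean: 16.8
Step 2: Sum of squared deviations from the mean: 22.8
Step 3: Population variance = 22.8 / 5 = 4.56
Step 4: Standard deviation = sqrt(4.56) = 2.1354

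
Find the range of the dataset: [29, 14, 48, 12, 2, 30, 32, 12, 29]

46

Step 1: Identify the maximum value: max = 48
Step 2: Identify the minimum value: min = 2
Step 3: Range = max - min = 48 - 2 = 46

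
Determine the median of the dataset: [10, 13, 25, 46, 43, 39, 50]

39

Step 1: Sort the data in ascending order: [10, 13, 25, 39, 43, 46, 50]
Step 2: The number of values is n = 7.
Step 3: Since n is odd, the median is the middle value at position 4: 39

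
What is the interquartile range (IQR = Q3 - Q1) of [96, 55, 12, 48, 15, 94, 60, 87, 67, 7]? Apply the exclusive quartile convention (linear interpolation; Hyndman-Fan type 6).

74.5

Step 1: Sort the data: [7, 12, 15, 48, 55, 60, 67, 87, 94, 96]
Step 2: n = 10
Step 3: Using the exclusive quartile method:
  Q1 = 14.25
  Q2 (median) = 57.5
  Q3 = 88.75
  IQR = Q3 - Q1 = 88.75 - 14.25 = 74.5
Step 4: IQR = 74.5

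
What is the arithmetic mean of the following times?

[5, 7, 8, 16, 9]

9

Step 1: Sum all values: 5 + 7 + 8 + 16 + 9 = 45
Step 2: Count the number of values: n = 5
Step 3: Mean = sum / n = 45 / 5 = 9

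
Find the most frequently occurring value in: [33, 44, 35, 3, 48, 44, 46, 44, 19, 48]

44

Step 1: Count the frequency of each value:
  3: appears 1 time(s)
  19: appears 1 time(s)
  33: appears 1 time(s)
  35: appears 1 time(s)
  44: appears 3 time(s)
  46: appears 1 time(s)
  48: appears 2 time(s)
Step 2: The value 44 appears most frequently (3 times).
Step 3: Mode = 44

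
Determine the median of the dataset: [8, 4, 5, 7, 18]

7

Step 1: Sort the data in ascending order: [4, 5, 7, 8, 18]
Step 2: The number of values is n = 5.
Step 3: Since n is odd, the median is the middle value at position 3: 7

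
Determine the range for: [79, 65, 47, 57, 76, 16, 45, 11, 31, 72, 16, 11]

68

Step 1: Identify the maximum value: max = 79
Step 2: Identify the minimum value: min = 11
Step 3: Range = max - min = 79 - 11 = 68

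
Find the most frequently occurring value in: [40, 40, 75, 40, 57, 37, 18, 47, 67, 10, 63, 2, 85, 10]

40

Step 1: Count the frequency of each value:
  2: appears 1 time(s)
  10: appears 2 time(s)
  18: appears 1 time(s)
  37: appears 1 time(s)
  40: appears 3 time(s)
  47: appears 1 time(s)
  57: appears 1 time(s)
  63: appears 1 time(s)
  67: appears 1 time(s)
  75: appears 1 time(s)
  85: appears 1 time(s)
Step 2: The value 40 appears most frequently (3 times).
Step 3: Mode = 40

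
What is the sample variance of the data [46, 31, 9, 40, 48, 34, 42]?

175.5714

Step 1: Compute the mean: (46 + 31 + 9 + 40 + 48 + 34 + 42) / 7 = 35.7143
Step 2: Compute squared deviations from the mean:
  (46 - 35.7143)^2 = 105.7959
  (31 - 35.7143)^2 = 22.2245
  (9 - 35.7143)^2 = 713.6531
  (40 - 35.7143)^2 = 18.3673
  (48 - 35.7143)^2 = 150.9388
  (34 - 35.7143)^2 = 2.9388
  (42 - 35.7143)^2 = 39.5102
Step 3: Sum of squared deviations = 1053.4286
Step 4: Sample variance = 1053.4286 / 6 = 175.5714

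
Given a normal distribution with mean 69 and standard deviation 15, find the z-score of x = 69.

0

Step 1: Recall the z-score formula: z = (x - mu) / sigma
Step 2: Substitute values: z = (69 - 69) / 15
Step 3: z = 0 / 15 = 0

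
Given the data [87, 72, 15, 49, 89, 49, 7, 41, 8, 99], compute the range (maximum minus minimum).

92

Step 1: Identify the maximum value: max = 99
Step 2: Identify the minimum value: min = 7
Step 3: Range = max - min = 99 - 7 = 92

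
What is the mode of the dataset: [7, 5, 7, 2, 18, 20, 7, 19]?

7

Step 1: Count the frequency of each value:
  2: appears 1 time(s)
  5: appears 1 time(s)
  7: appears 3 time(s)
  18: appears 1 time(s)
  19: appears 1 time(s)
  20: appears 1 time(s)
Step 2: The value 7 appears most frequently (3 times).
Step 3: Mode = 7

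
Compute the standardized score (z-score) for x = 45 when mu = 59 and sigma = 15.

-0.9333

Step 1: Recall the z-score formula: z = (x - mu) / sigma
Step 2: Substitute values: z = (45 - 59) / 15
Step 3: z = -14 / 15 = -0.9333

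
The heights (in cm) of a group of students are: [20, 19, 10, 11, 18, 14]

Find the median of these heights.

16

Step 1: Sort the data in ascending order: [10, 11, 14, 18, 19, 20]
Step 2: The number of values is n = 6.
Step 3: Since n is even, the median is the average of positions 3 and 4:
  Median = (14 + 18) / 2 = 16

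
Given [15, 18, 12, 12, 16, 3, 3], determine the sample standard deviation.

6.0474

Step 1: Compute the mean: 11.2857
Step 2: Sum of squared deviations from the mean: 219.4286
Step 3: Sample variance = 219.4286 / 6 = 36.5714
Step 4: Standard deviation = sqrt(36.5714) = 6.0474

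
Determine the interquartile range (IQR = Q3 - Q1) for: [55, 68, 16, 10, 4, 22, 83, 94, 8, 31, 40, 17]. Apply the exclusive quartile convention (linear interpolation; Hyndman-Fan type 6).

53.25

Step 1: Sort the data: [4, 8, 10, 16, 17, 22, 31, 40, 55, 68, 83, 94]
Step 2: n = 12
Step 3: Using the exclusive quartile method:
  Q1 = 11.5
  Q2 (median) = 26.5
  Q3 = 64.75
  IQR = Q3 - Q1 = 64.75 - 11.5 = 53.25
Step 4: IQR = 53.25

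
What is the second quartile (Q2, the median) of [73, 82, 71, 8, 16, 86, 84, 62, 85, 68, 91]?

73

Step 1: Sort the data: [8, 16, 62, 68, 71, 73, 82, 84, 85, 86, 91]
Step 2: n = 11
Step 3: Q2 is the median. Since n is odd, it is the middle value at position 6: 73
Step 4: Q2 = 73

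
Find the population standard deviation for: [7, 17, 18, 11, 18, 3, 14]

5.421

Step 1: Compute the mean: 12.5714
Step 2: Sum of squared deviations from the mean: 205.7143
Step 3: Population variance = 205.7143 / 7 = 29.3878
Step 4: Standard deviation = sqrt(29.3878) = 5.421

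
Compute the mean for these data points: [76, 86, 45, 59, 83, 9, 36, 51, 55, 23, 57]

52.7273

Step 1: Sum all values: 76 + 86 + 45 + 59 + 83 + 9 + 36 + 51 + 55 + 23 + 57 = 580
Step 2: Count the number of values: n = 11
Step 3: Mean = sum / n = 580 / 11 = 52.7273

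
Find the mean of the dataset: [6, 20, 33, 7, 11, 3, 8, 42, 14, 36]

18

Step 1: Sum all values: 6 + 20 + 33 + 7 + 11 + 3 + 8 + 42 + 14 + 36 = 180
Step 2: Count the number of values: n = 10
Step 3: Mean = sum / n = 180 / 10 = 18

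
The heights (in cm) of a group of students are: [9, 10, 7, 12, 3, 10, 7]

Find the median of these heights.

9

Step 1: Sort the data in ascending order: [3, 7, 7, 9, 10, 10, 12]
Step 2: The number of values is n = 7.
Step 3: Since n is odd, the median is the middle value at position 4: 9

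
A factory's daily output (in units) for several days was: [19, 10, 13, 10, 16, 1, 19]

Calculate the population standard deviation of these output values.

5.8763

Step 1: Compute the mean: 12.5714
Step 2: Sum of squared deviations from the mean: 241.7143
Step 3: Population variance = 241.7143 / 7 = 34.5306
Step 4: Standard deviation = sqrt(34.5306) = 5.8763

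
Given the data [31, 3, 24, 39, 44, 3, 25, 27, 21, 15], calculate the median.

24.5

Step 1: Sort the data in ascending order: [3, 3, 15, 21, 24, 25, 27, 31, 39, 44]
Step 2: The number of values is n = 10.
Step 3: Since n is even, the median is the average of positions 5 and 6:
  Median = (24 + 25) / 2 = 24.5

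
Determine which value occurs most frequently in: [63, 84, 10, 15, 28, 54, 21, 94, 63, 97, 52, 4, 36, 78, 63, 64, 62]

63

Step 1: Count the frequency of each value:
  4: appears 1 time(s)
  10: appears 1 time(s)
  15: appears 1 time(s)
  21: appears 1 time(s)
  28: appears 1 time(s)
  36: appears 1 time(s)
  52: appears 1 time(s)
  54: appears 1 time(s)
  62: appears 1 time(s)
  63: appears 3 time(s)
  64: appears 1 time(s)
  78: appears 1 time(s)
  84: appears 1 time(s)
  94: appears 1 time(s)
  97: appears 1 time(s)
Step 2: The value 63 appears most frequently (3 times).
Step 3: Mode = 63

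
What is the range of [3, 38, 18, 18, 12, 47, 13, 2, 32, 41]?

45

Step 1: Identify the maximum value: max = 47
Step 2: Identify the minimum value: min = 2
Step 3: Range = max - min = 47 - 2 = 45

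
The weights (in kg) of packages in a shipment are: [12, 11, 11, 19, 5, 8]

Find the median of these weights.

11

Step 1: Sort the data in ascending order: [5, 8, 11, 11, 12, 19]
Step 2: The number of values is n = 6.
Step 3: Since n is even, the median is the average of positions 3 and 4:
  Median = (11 + 11) / 2 = 11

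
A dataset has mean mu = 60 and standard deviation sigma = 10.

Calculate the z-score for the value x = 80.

2

Step 1: Recall the z-score formula: z = (x - mu) / sigma
Step 2: Substitute values: z = (80 - 60) / 10
Step 3: z = 20 / 10 = 2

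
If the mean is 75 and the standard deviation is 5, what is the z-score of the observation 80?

1

Step 1: Recall the z-score formula: z = (x - mu) / sigma
Step 2: Substitute values: z = (80 - 75) / 5
Step 3: z = 5 / 5 = 1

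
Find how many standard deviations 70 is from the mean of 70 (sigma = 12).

0

Step 1: Recall the z-score formula: z = (x - mu) / sigma
Step 2: Substitute values: z = (70 - 70) / 12
Step 3: z = 0 / 12 = 0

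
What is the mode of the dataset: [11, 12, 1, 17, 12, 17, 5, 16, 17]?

17

Step 1: Count the frequency of each value:
  1: appears 1 time(s)
  5: appears 1 time(s)
  11: appears 1 time(s)
  12: appears 2 time(s)
  16: appears 1 time(s)
  17: appears 3 time(s)
Step 2: The value 17 appears most frequently (3 times).
Step 3: Mode = 17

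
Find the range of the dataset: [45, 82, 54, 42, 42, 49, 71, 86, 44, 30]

56

Step 1: Identify the maximum value: max = 86
Step 2: Identify the minimum value: min = 30
Step 3: Range = max - min = 86 - 30 = 56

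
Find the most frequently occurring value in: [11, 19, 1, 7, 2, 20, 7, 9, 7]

7

Step 1: Count the frequency of each value:
  1: appears 1 time(s)
  2: appears 1 time(s)
  7: appears 3 time(s)
  9: appears 1 time(s)
  11: appears 1 time(s)
  19: appears 1 time(s)
  20: appears 1 time(s)
Step 2: The value 7 appears most frequently (3 times).
Step 3: Mode = 7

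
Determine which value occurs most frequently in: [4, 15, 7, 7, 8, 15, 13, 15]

15

Step 1: Count the frequency of each value:
  4: appears 1 time(s)
  7: appears 2 time(s)
  8: appears 1 time(s)
  13: appears 1 time(s)
  15: appears 3 time(s)
Step 2: The value 15 appears most frequently (3 times).
Step 3: Mode = 15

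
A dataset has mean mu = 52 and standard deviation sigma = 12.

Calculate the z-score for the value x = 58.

0.5

Step 1: Recall the z-score formula: z = (x - mu) / sigma
Step 2: Substitute values: z = (58 - 52) / 12
Step 3: z = 6 / 12 = 0.5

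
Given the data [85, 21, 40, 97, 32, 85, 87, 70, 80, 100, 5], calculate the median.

80

Step 1: Sort the data in ascending order: [5, 21, 32, 40, 70, 80, 85, 85, 87, 97, 100]
Step 2: The number of values is n = 11.
Step 3: Since n is odd, the median is the middle value at position 6: 80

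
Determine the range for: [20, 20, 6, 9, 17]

14

Step 1: Identify the maximum value: max = 20
Step 2: Identify the minimum value: min = 6
Step 3: Range = max - min = 20 - 6 = 14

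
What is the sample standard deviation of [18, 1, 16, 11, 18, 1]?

8.0353

Step 1: Compute the mean: 10.8333
Step 2: Sum of squared deviations from the mean: 322.8333
Step 3: Sample variance = 322.8333 / 5 = 64.5667
Step 4: Standard deviation = sqrt(64.5667) = 8.0353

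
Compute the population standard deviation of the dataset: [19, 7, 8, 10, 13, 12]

3.9476

Step 1: Compute the mean: 11.5
Step 2: Sum of squared deviations from the mean: 93.5
Step 3: Population variance = 93.5 / 6 = 15.5833
Step 4: Standard deviation = sqrt(15.5833) = 3.9476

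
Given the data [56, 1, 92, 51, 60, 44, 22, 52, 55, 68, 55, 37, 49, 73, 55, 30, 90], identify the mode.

55

Step 1: Count the frequency of each value:
  1: appears 1 time(s)
  22: appears 1 time(s)
  30: appears 1 time(s)
  37: appears 1 time(s)
  44: appears 1 time(s)
  49: appears 1 time(s)
  51: appears 1 time(s)
  52: appears 1 time(s)
  55: appears 3 time(s)
  56: appears 1 time(s)
  60: appears 1 time(s)
  68: appears 1 time(s)
  73: appears 1 time(s)
  90: appears 1 time(s)
  92: appears 1 time(s)
Step 2: The value 55 appears most frequently (3 times).
Step 3: Mode = 55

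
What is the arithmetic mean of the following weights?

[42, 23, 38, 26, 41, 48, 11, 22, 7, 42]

30

Step 1: Sum all values: 42 + 23 + 38 + 26 + 41 + 48 + 11 + 22 + 7 + 42 = 300
Step 2: Count the number of values: n = 10
Step 3: Mean = sum / n = 300 / 10 = 30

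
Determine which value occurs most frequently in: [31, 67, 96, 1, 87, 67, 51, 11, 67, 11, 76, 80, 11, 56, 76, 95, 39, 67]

67

Step 1: Count the frequency of each value:
  1: appears 1 time(s)
  11: appears 3 time(s)
  31: appears 1 time(s)
  39: appears 1 time(s)
  51: appears 1 time(s)
  56: appears 1 time(s)
  67: appears 4 time(s)
  76: appears 2 time(s)
  80: appears 1 time(s)
  87: appears 1 time(s)
  95: appears 1 time(s)
  96: appears 1 time(s)
Step 2: The value 67 appears most frequently (4 times).
Step 3: Mode = 67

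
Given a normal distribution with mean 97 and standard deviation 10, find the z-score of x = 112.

1.5

Step 1: Recall the z-score formula: z = (x - mu) / sigma
Step 2: Substitute values: z = (112 - 97) / 10
Step 3: z = 15 / 10 = 1.5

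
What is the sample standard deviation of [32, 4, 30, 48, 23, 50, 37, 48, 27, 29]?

13.9746

Step 1: Compute the mean: 32.8
Step 2: Sum of squared deviations from the mean: 1757.6
Step 3: Sample variance = 1757.6 / 9 = 195.2889
Step 4: Standard deviation = sqrt(195.2889) = 13.9746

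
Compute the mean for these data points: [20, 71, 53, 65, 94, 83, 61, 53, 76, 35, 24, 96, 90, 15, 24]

57.3333

Step 1: Sum all values: 20 + 71 + 53 + 65 + 94 + 83 + 61 + 53 + 76 + 35 + 24 + 96 + 90 + 15 + 24 = 860
Step 2: Count the number of values: n = 15
Step 3: Mean = sum / n = 860 / 15 = 57.3333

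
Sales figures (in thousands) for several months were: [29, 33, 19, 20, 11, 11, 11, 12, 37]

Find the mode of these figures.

11

Step 1: Count the frequency of each value:
  11: appears 3 time(s)
  12: appears 1 time(s)
  19: appears 1 time(s)
  20: appears 1 time(s)
  29: appears 1 time(s)
  33: appears 1 time(s)
  37: appears 1 time(s)
Step 2: The value 11 appears most frequently (3 times).
Step 3: Mode = 11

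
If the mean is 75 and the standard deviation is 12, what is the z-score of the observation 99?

2

Step 1: Recall the z-score formula: z = (x - mu) / sigma
Step 2: Substitute values: z = (99 - 75) / 12
Step 3: z = 24 / 12 = 2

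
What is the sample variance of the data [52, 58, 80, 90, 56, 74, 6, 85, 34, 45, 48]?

607.2909

Step 1: Compute the mean: (52 + 58 + 80 + 90 + 56 + 74 + 6 + 85 + 34 + 45 + 48) / 11 = 57.0909
Step 2: Compute squared deviations from the mean:
  (52 - 57.0909)^2 = 25.9174
  (58 - 57.0909)^2 = 0.8264
  (80 - 57.0909)^2 = 524.8264
  (90 - 57.0909)^2 = 1083.0083
  (56 - 57.0909)^2 = 1.1901
  (74 - 57.0909)^2 = 285.9174
  (6 - 57.0909)^2 = 2610.281
  (85 - 57.0909)^2 = 778.9174
  (34 - 57.0909)^2 = 533.1901
  (45 - 57.0909)^2 = 146.1901
  (48 - 57.0909)^2 = 82.6446
Step 3: Sum of squared deviations = 6072.9091
Step 4: Sample variance = 6072.9091 / 10 = 607.2909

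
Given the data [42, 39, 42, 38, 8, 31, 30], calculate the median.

38

Step 1: Sort the data in ascending order: [8, 30, 31, 38, 39, 42, 42]
Step 2: The number of values is n = 7.
Step 3: Since n is odd, the median is the middle value at position 4: 38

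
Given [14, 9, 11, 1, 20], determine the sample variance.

48.5

Step 1: Compute the mean: (14 + 9 + 11 + 1 + 20) / 5 = 11
Step 2: Compute squared deviations from the mean:
  (14 - 11)^2 = 9
  (9 - 11)^2 = 4
  (11 - 11)^2 = 0
  (1 - 11)^2 = 100
  (20 - 11)^2 = 81
Step 3: Sum of squared deviations = 194
Step 4: Sample variance = 194 / 4 = 48.5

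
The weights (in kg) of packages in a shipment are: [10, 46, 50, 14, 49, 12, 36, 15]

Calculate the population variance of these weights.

281.25

Step 1: Compute the mean: (10 + 46 + 50 + 14 + 49 + 12 + 36 + 15) / 8 = 29
Step 2: Compute squared deviations from the mean:
  (10 - 29)^2 = 361
  (46 - 29)^2 = 289
  (50 - 29)^2 = 441
  (14 - 29)^2 = 225
  (49 - 29)^2 = 400
  (12 - 29)^2 = 289
  (36 - 29)^2 = 49
  (15 - 29)^2 = 196
Step 3: Sum of squared deviations = 2250
Step 4: Population variance = 2250 / 8 = 281.25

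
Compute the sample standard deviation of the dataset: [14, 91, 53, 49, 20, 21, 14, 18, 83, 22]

29.0565

Step 1: Compute the mean: 38.5
Step 2: Sum of squared deviations from the mean: 7598.5
Step 3: Sample variance = 7598.5 / 9 = 844.2778
Step 4: Standard deviation = sqrt(844.2778) = 29.0565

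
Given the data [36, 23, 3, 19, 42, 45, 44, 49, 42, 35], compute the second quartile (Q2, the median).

39

Step 1: Sort the data: [3, 19, 23, 35, 36, 42, 42, 44, 45, 49]
Step 2: n = 10
Step 3: Q2 is the median. Since n is even, it is the average of the values at positions 5 and 6:
  Q2 = (36 + 42) / 2 = 39
Step 4: Q2 = 39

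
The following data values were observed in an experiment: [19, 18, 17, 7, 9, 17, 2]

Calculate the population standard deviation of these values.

6.1578

Step 1: Compute the mean: 12.7143
Step 2: Sum of squared deviations from the mean: 265.4286
Step 3: Population variance = 265.4286 / 7 = 37.9184
Step 4: Standard deviation = sqrt(37.9184) = 6.1578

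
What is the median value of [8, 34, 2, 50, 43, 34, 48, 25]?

34

Step 1: Sort the data in ascending order: [2, 8, 25, 34, 34, 43, 48, 50]
Step 2: The number of values is n = 8.
Step 3: Since n is even, the median is the average of positions 4 and 5:
  Median = (34 + 34) / 2 = 34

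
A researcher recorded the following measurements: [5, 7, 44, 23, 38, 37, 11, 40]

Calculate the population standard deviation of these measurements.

15.0826

Step 1: Compute the mean: 25.625
Step 2: Sum of squared deviations from the mean: 1819.875
Step 3: Population variance = 1819.875 / 8 = 227.4844
Step 4: Standard deviation = sqrt(227.4844) = 15.0826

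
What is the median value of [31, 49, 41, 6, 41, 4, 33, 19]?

32

Step 1: Sort the data in ascending order: [4, 6, 19, 31, 33, 41, 41, 49]
Step 2: The number of values is n = 8.
Step 3: Since n is even, the median is the average of positions 4 and 5:
  Median = (31 + 33) / 2 = 32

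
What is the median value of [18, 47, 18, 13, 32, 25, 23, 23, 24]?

23

Step 1: Sort the data in ascending order: [13, 18, 18, 23, 23, 24, 25, 32, 47]
Step 2: The number of values is n = 9.
Step 3: Since n is odd, the median is the middle value at position 5: 23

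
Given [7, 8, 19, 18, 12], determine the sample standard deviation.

5.5408

Step 1: Compute the mean: 12.8
Step 2: Sum of squared deviations from the mean: 122.8
Step 3: Sample variance = 122.8 / 4 = 30.7
Step 4: Standard deviation = sqrt(30.7) = 5.5408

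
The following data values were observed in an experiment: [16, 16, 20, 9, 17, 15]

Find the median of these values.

16

Step 1: Sort the data in ascending order: [9, 15, 16, 16, 17, 20]
Step 2: The number of values is n = 6.
Step 3: Since n is even, the median is the average of positions 3 and 4:
  Median = (16 + 16) / 2 = 16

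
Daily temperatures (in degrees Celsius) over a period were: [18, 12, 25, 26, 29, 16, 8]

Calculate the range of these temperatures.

21

Step 1: Identify the maximum value: max = 29
Step 2: Identify the minimum value: min = 8
Step 3: Range = max - min = 29 - 8 = 21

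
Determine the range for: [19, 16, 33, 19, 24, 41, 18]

25

Step 1: Identify the maximum value: max = 41
Step 2: Identify the minimum value: min = 16
Step 3: Range = max - min = 41 - 16 = 25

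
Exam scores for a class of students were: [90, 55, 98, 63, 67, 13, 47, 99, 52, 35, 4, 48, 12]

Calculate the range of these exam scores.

95

Step 1: Identify the maximum value: max = 99
Step 2: Identify the minimum value: min = 4
Step 3: Range = max - min = 99 - 4 = 95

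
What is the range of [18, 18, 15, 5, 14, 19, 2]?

17

Step 1: Identify the maximum value: max = 19
Step 2: Identify the minimum value: min = 2
Step 3: Range = max - min = 19 - 2 = 17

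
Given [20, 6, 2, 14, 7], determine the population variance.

40.96

Step 1: Compute the mean: (20 + 6 + 2 + 14 + 7) / 5 = 9.8
Step 2: Compute squared deviations from the mean:
  (20 - 9.8)^2 = 104.04
  (6 - 9.8)^2 = 14.44
  (2 - 9.8)^2 = 60.84
  (14 - 9.8)^2 = 17.64
  (7 - 9.8)^2 = 7.84
Step 3: Sum of squared deviations = 204.8
Step 4: Population variance = 204.8 / 5 = 40.96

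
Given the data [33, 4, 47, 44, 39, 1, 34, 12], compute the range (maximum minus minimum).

46

Step 1: Identify the maximum value: max = 47
Step 2: Identify the minimum value: min = 1
Step 3: Range = max - min = 47 - 1 = 46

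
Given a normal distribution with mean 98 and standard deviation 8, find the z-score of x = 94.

-0.5

Step 1: Recall the z-score formula: z = (x - mu) / sigma
Step 2: Substitute values: z = (94 - 98) / 8
Step 3: z = -4 / 8 = -0.5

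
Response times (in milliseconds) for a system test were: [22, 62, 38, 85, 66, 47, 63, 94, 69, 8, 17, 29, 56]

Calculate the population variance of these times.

642.7101

Step 1: Compute the mean: (22 + 62 + 38 + 85 + 66 + 47 + 63 + 94 + 69 + 8 + 17 + 29 + 56) / 13 = 50.4615
Step 2: Compute squared deviations from the mean:
  (22 - 50.4615)^2 = 810.0592
  (62 - 50.4615)^2 = 133.1361
  (38 - 50.4615)^2 = 155.2899
  (85 - 50.4615)^2 = 1192.9053
  (66 - 50.4615)^2 = 241.4438
  (47 - 50.4615)^2 = 11.9822
  (63 - 50.4615)^2 = 157.213
  (94 - 50.4615)^2 = 1895.5976
  (69 - 50.4615)^2 = 343.6746
  (8 - 50.4615)^2 = 1802.9822
  (17 - 50.4615)^2 = 1119.6746
  (29 - 50.4615)^2 = 460.5976
  (56 - 50.4615)^2 = 30.6746
Step 3: Sum of squared deviations = 8355.2308
Step 4: Population variance = 8355.2308 / 13 = 642.7101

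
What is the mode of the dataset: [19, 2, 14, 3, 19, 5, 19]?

19

Step 1: Count the frequency of each value:
  2: appears 1 time(s)
  3: appears 1 time(s)
  5: appears 1 time(s)
  14: appears 1 time(s)
  19: appears 3 time(s)
Step 2: The value 19 appears most frequently (3 times).
Step 3: Mode = 19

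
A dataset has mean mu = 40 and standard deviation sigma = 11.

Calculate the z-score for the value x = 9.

-2.8182

Step 1: Recall the z-score formula: z = (x - mu) / sigma
Step 2: Substitute values: z = (9 - 40) / 11
Step 3: z = -31 / 11 = -2.8182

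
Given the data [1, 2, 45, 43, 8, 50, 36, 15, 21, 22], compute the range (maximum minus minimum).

49

Step 1: Identify the maximum value: max = 50
Step 2: Identify the minimum value: min = 1
Step 3: Range = max - min = 50 - 1 = 49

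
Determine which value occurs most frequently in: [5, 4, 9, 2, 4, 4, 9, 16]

4

Step 1: Count the frequency of each value:
  2: appears 1 time(s)
  4: appears 3 time(s)
  5: appears 1 time(s)
  9: appears 2 time(s)
  16: appears 1 time(s)
Step 2: The value 4 appears most frequently (3 times).
Step 3: Mode = 4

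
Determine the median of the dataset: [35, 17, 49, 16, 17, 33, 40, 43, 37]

35

Step 1: Sort the data in ascending order: [16, 17, 17, 33, 35, 37, 40, 43, 49]
Step 2: The number of values is n = 9.
Step 3: Since n is odd, the median is the middle value at position 5: 35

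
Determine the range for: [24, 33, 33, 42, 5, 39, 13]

37

Step 1: Identify the maximum value: max = 42
Step 2: Identify the minimum value: min = 5
Step 3: Range = max - min = 42 - 5 = 37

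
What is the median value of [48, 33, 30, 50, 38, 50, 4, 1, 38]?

38

Step 1: Sort the data in ascending order: [1, 4, 30, 33, 38, 38, 48, 50, 50]
Step 2: The number of values is n = 9.
Step 3: Since n is odd, the median is the middle value at position 5: 38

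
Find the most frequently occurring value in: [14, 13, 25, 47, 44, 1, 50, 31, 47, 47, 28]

47

Step 1: Count the frequency of each value:
  1: appears 1 time(s)
  13: appears 1 time(s)
  14: appears 1 time(s)
  25: appears 1 time(s)
  28: appears 1 time(s)
  31: appears 1 time(s)
  44: appears 1 time(s)
  47: appears 3 time(s)
  50: appears 1 time(s)
Step 2: The value 47 appears most frequently (3 times).
Step 3: Mode = 47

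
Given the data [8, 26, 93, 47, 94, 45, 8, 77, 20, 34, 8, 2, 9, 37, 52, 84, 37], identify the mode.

8

Step 1: Count the frequency of each value:
  2: appears 1 time(s)
  8: appears 3 time(s)
  9: appears 1 time(s)
  20: appears 1 time(s)
  26: appears 1 time(s)
  34: appears 1 time(s)
  37: appears 2 time(s)
  45: appears 1 time(s)
  47: appears 1 time(s)
  52: appears 1 time(s)
  77: appears 1 time(s)
  84: appears 1 time(s)
  93: appears 1 time(s)
  94: appears 1 time(s)
Step 2: The value 8 appears most frequently (3 times).
Step 3: Mode = 8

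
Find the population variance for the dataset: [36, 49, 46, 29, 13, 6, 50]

266.7755

Step 1: Compute the mean: (36 + 49 + 46 + 29 + 13 + 6 + 50) / 7 = 32.7143
Step 2: Compute squared deviations from the mean:
  (36 - 32.7143)^2 = 10.7959
  (49 - 32.7143)^2 = 265.2245
  (46 - 32.7143)^2 = 176.5102
  (29 - 32.7143)^2 = 13.7959
  (13 - 32.7143)^2 = 388.6531
  (6 - 32.7143)^2 = 713.6531
  (50 - 32.7143)^2 = 298.7959
Step 3: Sum of squared deviations = 1867.4286
Step 4: Population variance = 1867.4286 / 7 = 266.7755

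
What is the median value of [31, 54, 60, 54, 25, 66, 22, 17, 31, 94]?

42.5

Step 1: Sort the data in ascending order: [17, 22, 25, 31, 31, 54, 54, 60, 66, 94]
Step 2: The number of values is n = 10.
Step 3: Since n is even, the median is the average of positions 5 and 6:
  Median = (31 + 54) / 2 = 42.5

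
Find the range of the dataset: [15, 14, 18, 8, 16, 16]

10

Step 1: Identify the maximum value: max = 18
Step 2: Identify the minimum value: min = 8
Step 3: Range = max - min = 18 - 8 = 10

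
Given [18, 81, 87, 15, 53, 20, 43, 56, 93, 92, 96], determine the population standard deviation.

30.6279

Step 1: Compute the mean: 59.4545
Step 2: Sum of squared deviations from the mean: 10318.7273
Step 3: Population variance = 10318.7273 / 11 = 938.0661
Step 4: Standard deviation = sqrt(938.0661) = 30.6279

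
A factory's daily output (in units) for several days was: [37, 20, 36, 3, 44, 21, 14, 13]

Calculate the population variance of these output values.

174.75

Step 1: Compute the mean: (37 + 20 + 36 + 3 + 44 + 21 + 14 + 13) / 8 = 23.5
Step 2: Compute squared deviations from the mean:
  (37 - 23.5)^2 = 182.25
  (20 - 23.5)^2 = 12.25
  (36 - 23.5)^2 = 156.25
  (3 - 23.5)^2 = 420.25
  (44 - 23.5)^2 = 420.25
  (21 - 23.5)^2 = 6.25
  (14 - 23.5)^2 = 90.25
  (13 - 23.5)^2 = 110.25
Step 3: Sum of squared deviations = 1398
Step 4: Population variance = 1398 / 8 = 174.75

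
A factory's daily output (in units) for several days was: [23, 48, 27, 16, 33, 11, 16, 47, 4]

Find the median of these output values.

23

Step 1: Sort the data in ascending order: [4, 11, 16, 16, 23, 27, 33, 47, 48]
Step 2: The number of values is n = 9.
Step 3: Since n is odd, the median is the middle value at position 5: 23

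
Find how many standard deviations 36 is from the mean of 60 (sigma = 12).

-2

Step 1: Recall the z-score formula: z = (x - mu) / sigma
Step 2: Substitute values: z = (36 - 60) / 12
Step 3: z = -24 / 12 = -2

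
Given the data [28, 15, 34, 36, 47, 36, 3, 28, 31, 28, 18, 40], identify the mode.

28

Step 1: Count the frequency of each value:
  3: appears 1 time(s)
  15: appears 1 time(s)
  18: appears 1 time(s)
  28: appears 3 time(s)
  31: appears 1 time(s)
  34: appears 1 time(s)
  36: appears 2 time(s)
  40: appears 1 time(s)
  47: appears 1 time(s)
Step 2: The value 28 appears most frequently (3 times).
Step 3: Mode = 28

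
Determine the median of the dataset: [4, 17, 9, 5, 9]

9

Step 1: Sort the data in ascending order: [4, 5, 9, 9, 17]
Step 2: The number of values is n = 5.
Step 3: Since n is odd, the median is the middle value at position 3: 9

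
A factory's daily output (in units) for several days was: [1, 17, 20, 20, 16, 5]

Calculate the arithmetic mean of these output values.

13.1667

Step 1: Sum all values: 1 + 17 + 20 + 20 + 16 + 5 = 79
Step 2: Count the number of values: n = 6
Step 3: Mean = sum / n = 79 / 6 = 13.1667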